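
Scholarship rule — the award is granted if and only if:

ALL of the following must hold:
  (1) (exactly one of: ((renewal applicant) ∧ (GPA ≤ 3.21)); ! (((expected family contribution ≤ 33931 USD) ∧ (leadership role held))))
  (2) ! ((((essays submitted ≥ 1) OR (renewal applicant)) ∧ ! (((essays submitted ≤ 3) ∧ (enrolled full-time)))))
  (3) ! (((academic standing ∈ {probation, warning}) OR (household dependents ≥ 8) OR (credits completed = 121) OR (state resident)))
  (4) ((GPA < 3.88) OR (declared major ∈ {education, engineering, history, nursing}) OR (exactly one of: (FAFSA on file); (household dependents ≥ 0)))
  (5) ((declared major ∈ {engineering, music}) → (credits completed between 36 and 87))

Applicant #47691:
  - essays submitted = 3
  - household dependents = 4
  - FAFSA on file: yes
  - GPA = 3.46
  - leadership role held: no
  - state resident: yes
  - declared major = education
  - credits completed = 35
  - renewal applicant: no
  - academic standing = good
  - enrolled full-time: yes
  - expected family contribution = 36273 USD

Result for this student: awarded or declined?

Declined

Atomic conditions:
  renewal applicant: no → false
  GPA ≤ 3.21: 3.46 ≤ 3.21 is false
  expected family contribution ≤ 33931 USD: 36273 ≤ 33931 is false
  leadership role held: no → false
  essays submitted ≥ 1: 3 ≥ 1 is true
  essays submitted ≤ 3: 3 ≤ 3 is true
  enrolled full-time: yes → true
  academic standing ∈ {probation, warning}: good is not in the set → false
  household dependents ≥ 8: 4 ≥ 8 is false
  credits completed = 121: 35 == 121 is false
  state resident: yes → true
  GPA < 3.88: 3.46 < 3.88 is true
  declared major ∈ {education, engineering, history, nursing}: education is in the set → true
  FAFSA on file: yes → true
  household dependents ≥ 0: 4 ≥ 0 is true
  declared major ∈ {engineering, music}: education is not in the set → false
  credits completed between 36 and 87: 35 in [36, 87] is false
Combine:
[1.1] false AND false = false
[1.2.1] false AND false = false
[1.2] NOT false = true
[1] exactly-one(false, true) = true
[2.1.1] true OR false = true
[2.1.2.1] true AND true = true
[2.1.2] NOT true = false
[2.1] true AND false = false
[2] NOT false = true
[3.1] false OR false OR false OR true = true
[3] NOT true = false
[4.3] exactly-one(true, true) = false
[4] true OR true OR false = true
[5] false → false (antecedent false ⇒ implication holds) = true
[root] true AND true AND false AND true AND true = false
Overall: false → declined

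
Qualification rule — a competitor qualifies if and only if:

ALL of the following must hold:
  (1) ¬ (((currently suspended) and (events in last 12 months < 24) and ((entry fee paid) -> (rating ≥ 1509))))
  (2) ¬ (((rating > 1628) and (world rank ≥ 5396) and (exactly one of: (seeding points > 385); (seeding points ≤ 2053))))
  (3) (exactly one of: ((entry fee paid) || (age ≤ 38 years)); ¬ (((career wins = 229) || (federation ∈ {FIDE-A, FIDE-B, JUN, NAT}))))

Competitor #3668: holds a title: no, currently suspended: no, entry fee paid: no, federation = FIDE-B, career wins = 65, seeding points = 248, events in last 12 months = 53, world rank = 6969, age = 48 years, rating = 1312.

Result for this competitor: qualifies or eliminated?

Atomic conditions:
  currently suspended: no → false
  events in last 12 months < 24: 53 < 24 is false
  entry fee paid: no → false
  rating ≥ 1509: 1312 ≥ 1509 is false
  rating > 1628: 1312 > 1628 is false
  world rank ≥ 5396: 6969 ≥ 5396 is true
  seeding points > 385: 248 > 385 is false
  seeding points ≤ 2053: 248 ≤ 2053 is true
  age ≤ 38 years: 48 ≤ 38 is false
  career wins = 229: 65 == 229 is false
  federation ∈ {FIDE-A, FIDE-B, JUN, NAT}: FIDE-B is in the set → true
Combine:
[1.1.3] false → false (antecedent false ⇒ implication holds) = true
[1.1] false AND false AND true = false
[1] NOT false = true
[2.1.3] exactly-one(false, true) = true
[2.1] false AND true AND true = false
[2] NOT false = true
[3.1] false OR false = false
[3.2.1] false OR true = true
[3.2] NOT true = false
[3] exactly-one(false, false) = false
[root] true AND true AND false = false
Overall: false → eliminated

Eliminated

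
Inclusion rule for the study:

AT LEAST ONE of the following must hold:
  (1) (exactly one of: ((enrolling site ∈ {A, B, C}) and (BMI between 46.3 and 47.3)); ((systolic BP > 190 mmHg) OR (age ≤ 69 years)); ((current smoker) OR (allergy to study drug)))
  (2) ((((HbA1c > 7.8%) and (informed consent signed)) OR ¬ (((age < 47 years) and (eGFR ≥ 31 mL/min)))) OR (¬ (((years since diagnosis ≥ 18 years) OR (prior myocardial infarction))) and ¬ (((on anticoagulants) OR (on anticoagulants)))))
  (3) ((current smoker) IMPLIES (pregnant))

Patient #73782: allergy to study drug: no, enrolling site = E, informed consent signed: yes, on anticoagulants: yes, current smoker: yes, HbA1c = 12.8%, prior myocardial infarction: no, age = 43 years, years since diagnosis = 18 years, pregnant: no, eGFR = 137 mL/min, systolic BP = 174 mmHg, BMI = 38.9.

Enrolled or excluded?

Atomic conditions:
  enrolling site ∈ {A, B, C}: E is not in the set → false
  BMI between 46.3 and 47.3: 38.9 in [46.3, 47.3] is false
  systolic BP > 190 mmHg: 174 > 190 is false
  age ≤ 69 years: 43 ≤ 69 is true
  current smoker: yes → true
  allergy to study drug: no → false
  HbA1c > 7.8%: 12.8 > 7.8 is true
  informed consent signed: yes → true
  age < 47 years: 43 < 47 is true
  eGFR ≥ 31 mL/min: 137 ≥ 31 is true
  years since diagnosis ≥ 18 years: 18 ≥ 18 is true
  prior myocardial infarction: no → false
  on anticoagulants: yes → true
  pregnant: no → false
Combine:
[1.1] false AND false = false
[1.2] false OR true = true
[1.3] true OR false = true
[1] exactly-one(false, true, true) = false
[2.1.1] true AND true = true
[2.1.2.1] true AND true = true
[2.1.2] NOT true = false
[2.1] true OR false = true
[2.2.1.1] true OR false = true
[2.2.1] NOT true = false
[2.2.2.1] true OR true = true
[2.2.2] NOT true = false
[2.2] false AND false = false
[2] true OR false = true
[3] true → false = false
[root] false OR true OR false = true
Overall: true → enrolled

Enrolled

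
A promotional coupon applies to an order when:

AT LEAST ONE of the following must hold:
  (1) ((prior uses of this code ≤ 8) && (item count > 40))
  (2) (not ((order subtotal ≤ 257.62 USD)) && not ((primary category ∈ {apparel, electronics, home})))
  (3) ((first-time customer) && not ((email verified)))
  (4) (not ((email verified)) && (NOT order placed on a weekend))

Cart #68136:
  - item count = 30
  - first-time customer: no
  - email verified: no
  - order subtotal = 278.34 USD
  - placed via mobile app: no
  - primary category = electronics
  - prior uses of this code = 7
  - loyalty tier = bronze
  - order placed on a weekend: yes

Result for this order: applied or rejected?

Atomic conditions:
  prior uses of this code ≤ 8: 7 ≤ 8 is true
  item count > 40: 30 > 40 is false
  order subtotal ≤ 257.62 USD: 278.34 ≤ 257.62 is false
  primary category ∈ {apparel, electronics, home}: electronics is in the set → true
  first-time customer: no → false
  email verified: no → false
  NOT order placed on a weekend: yes → false
Combine:
[1] true AND false = false
[2.1] NOT false = true
[2.2] NOT true = false
[2] true AND false = false
[3.2] NOT false = true
[3] false AND true = false
[4.1] NOT false = true
[4] true AND false = false
[root] false OR false OR false OR false = false
Overall: false → rejected

Rejected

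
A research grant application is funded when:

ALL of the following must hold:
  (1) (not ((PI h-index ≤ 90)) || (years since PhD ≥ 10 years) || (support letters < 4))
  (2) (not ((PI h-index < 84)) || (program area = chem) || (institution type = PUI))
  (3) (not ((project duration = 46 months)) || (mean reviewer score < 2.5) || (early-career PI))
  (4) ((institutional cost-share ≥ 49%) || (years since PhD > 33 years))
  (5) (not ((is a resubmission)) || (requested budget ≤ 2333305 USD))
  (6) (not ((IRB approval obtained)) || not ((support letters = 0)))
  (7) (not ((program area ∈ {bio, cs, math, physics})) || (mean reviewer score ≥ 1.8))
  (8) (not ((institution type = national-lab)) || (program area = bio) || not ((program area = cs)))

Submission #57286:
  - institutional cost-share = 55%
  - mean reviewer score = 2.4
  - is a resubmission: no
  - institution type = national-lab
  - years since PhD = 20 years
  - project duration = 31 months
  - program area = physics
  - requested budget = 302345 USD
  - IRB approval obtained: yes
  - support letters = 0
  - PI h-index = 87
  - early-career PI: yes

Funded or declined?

Atomic conditions:
  PI h-index ≤ 90: 87 ≤ 90 is true
  years since PhD ≥ 10 years: 20 ≥ 10 is true
  support letters < 4: 0 < 4 is true
  PI h-index < 84: 87 < 84 is false
  program area = chem: physics == chem is false
  institution type = PUI: national-lab == PUI is false
  project duration = 46 months: 31 == 46 is false
  mean reviewer score < 2.5: 2.4 < 2.5 is true
  early-career PI: yes → true
  institutional cost-share ≥ 49%: 55 ≥ 49 is true
  years since PhD > 33 years: 20 > 33 is false
  is a resubmission: no → false
  requested budget ≤ 2333305 USD: 302345 ≤ 2333305 is true
  IRB approval obtained: yes → true
  support letters = 0: 0 == 0 is true
  program area ∈ {bio, cs, math, physics}: physics is in the set → true
  mean reviewer score ≥ 1.8: 2.4 ≥ 1.8 is true
  institution type = national-lab: national-lab == national-lab is true
  program area = bio: physics == bio is false
  program area = cs: physics == cs is false
Combine:
[1.1] NOT true = false
[1] false OR true OR true = true
[2.1] NOT false = true
[2] true OR false OR false = true
[3.1] NOT false = true
[3] true OR true OR true = true
[4] true OR false = true
[5.1] NOT false = true
[5] true OR true = true
[6.1] NOT true = false
[6.2] NOT true = false
[6] false OR false = false
[7.1] NOT true = false
[7] false OR true = true
[8.1] NOT true = false
[8.3] NOT false = true
[8] false OR false OR true = true
[root] true AND true AND true AND true AND true AND false AND true AND true = false
Overall: false → declined

Declined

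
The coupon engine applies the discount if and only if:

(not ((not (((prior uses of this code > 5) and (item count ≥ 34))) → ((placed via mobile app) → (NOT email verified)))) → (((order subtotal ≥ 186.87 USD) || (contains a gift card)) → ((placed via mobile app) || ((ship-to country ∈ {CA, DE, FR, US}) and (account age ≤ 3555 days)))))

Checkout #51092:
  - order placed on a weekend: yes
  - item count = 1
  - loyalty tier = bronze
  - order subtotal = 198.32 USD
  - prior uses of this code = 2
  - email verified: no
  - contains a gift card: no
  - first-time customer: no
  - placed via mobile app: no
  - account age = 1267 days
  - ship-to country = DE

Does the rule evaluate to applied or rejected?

Applied

Atomic conditions:
  prior uses of this code > 5: 2 > 5 is false
  item count ≥ 34: 1 ≥ 34 is false
  placed via mobile app: no → false
  NOT email verified: no → true
  order subtotal ≥ 186.87 USD: 198.32 ≥ 186.87 is true
  contains a gift card: no → false
  ship-to country ∈ {CA, DE, FR, US}: DE is in the set → true
  account age ≤ 3555 days: 1267 ≤ 3555 is true
Combine:
[1.1.1.1] false AND false = false
[1.1.1] NOT false = true
[1.1.2] false → true (antecedent false ⇒ implication holds) = true
[1.1] true → true = true
[1] NOT true = false
[2.1] true OR false = true
[2.2.2] true AND true = true
[2.2] false OR true = true
[2] true → true = true
[root] false → true (antecedent false ⇒ implication holds) = true
Overall: true → applied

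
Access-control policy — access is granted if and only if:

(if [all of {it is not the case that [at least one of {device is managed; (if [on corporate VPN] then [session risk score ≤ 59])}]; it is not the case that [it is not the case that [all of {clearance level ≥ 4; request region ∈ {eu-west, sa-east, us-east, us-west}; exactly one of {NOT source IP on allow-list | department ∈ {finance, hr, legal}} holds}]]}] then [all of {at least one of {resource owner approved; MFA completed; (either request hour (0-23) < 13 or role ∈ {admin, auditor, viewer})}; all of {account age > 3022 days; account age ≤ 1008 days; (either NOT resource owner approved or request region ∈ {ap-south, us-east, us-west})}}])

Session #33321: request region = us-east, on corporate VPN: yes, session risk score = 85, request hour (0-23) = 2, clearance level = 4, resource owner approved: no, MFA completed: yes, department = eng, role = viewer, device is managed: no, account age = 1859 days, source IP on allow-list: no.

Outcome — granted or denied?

Denied

Atomic conditions:
  device is managed: no → false
  on corporate VPN: yes → true
  session risk score ≤ 59: 85 ≤ 59 is false
  clearance level ≥ 4: 4 ≥ 4 is true
  request region ∈ {eu-west, sa-east, us-east, us-west}: us-east is in the set → true
  NOT source IP on allow-list: no → true
  department ∈ {finance, hr, legal}: eng is not in the set → false
  resource owner approved: no → false
  MFA completed: yes → true
  request hour (0-23) < 13: 2 < 13 is true
  role ∈ {admin, auditor, viewer}: viewer is in the set → true
  account age > 3022 days: 1859 > 3022 is false
  account age ≤ 1008 days: 1859 ≤ 1008 is false
  NOT resource owner approved: no → true
  request region ∈ {ap-south, us-east, us-west}: us-east is in the set → true
Combine:
[1.1.1.2] true → false = false
[1.1.1] false OR false = false
[1.1] NOT false = true
[1.2.1.1.3] exactly-one(true, false) = true
[1.2.1.1] true AND true AND true = true
[1.2.1] NOT true = false
[1.2] NOT false = true
[1] true AND true = true
[2.1.3] true OR true = true
[2.1] false OR true OR true = true
[2.2.3] true OR true = true
[2.2] false AND false AND true = false
[2] true AND false = false
[root] true → false = false
Overall: false → denied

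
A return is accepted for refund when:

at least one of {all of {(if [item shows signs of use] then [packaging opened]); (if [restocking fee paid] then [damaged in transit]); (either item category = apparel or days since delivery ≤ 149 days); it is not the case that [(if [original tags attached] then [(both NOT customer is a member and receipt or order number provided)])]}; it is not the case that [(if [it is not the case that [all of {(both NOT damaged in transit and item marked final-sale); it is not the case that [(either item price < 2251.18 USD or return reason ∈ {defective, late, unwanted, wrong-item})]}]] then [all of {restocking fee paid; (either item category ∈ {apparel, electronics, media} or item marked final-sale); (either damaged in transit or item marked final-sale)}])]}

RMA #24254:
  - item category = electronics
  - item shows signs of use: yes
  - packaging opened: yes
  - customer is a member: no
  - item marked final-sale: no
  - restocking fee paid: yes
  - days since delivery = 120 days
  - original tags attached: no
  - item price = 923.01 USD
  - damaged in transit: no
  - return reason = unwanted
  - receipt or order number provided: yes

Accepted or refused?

Accepted

Atomic conditions:
  item shows signs of use: yes → true
  packaging opened: yes → true
  restocking fee paid: yes → true
  damaged in transit: no → false
  item category = apparel: electronics == apparel is false
  days since delivery ≤ 149 days: 120 ≤ 149 is true
  original tags attached: no → false
  NOT customer is a member: no → true
  receipt or order number provided: yes → true
  NOT damaged in transit: no → true
  item marked final-sale: no → false
  item price < 2251.18 USD: 923.01 < 2251.18 is true
  return reason ∈ {defective, late, unwanted, wrong-item}: unwanted is in the set → true
  item category ∈ {apparel, electronics, media}: electronics is in the set → true
Combine:
[1.1] true → true = true
[1.2] true → false = false
[1.3] false OR true = true
[1.4.1.2] true AND true = true
[1.4.1] false → true (antecedent false ⇒ implication holds) = true
[1.4] NOT true = false
[1] true AND false AND true AND false = false
[2.1.1.1.1] true AND false = false
[2.1.1.1.2.1] true OR true = true
[2.1.1.1.2] NOT true = false
[2.1.1.1] false AND false = false
[2.1.1] NOT false = true
[2.1.2.2] true OR false = true
[2.1.2.3] false OR false = false
[2.1.2] true AND true AND false = false
[2.1] true → false = false
[2] NOT false = true
[root] false OR true = true
Overall: true → accepted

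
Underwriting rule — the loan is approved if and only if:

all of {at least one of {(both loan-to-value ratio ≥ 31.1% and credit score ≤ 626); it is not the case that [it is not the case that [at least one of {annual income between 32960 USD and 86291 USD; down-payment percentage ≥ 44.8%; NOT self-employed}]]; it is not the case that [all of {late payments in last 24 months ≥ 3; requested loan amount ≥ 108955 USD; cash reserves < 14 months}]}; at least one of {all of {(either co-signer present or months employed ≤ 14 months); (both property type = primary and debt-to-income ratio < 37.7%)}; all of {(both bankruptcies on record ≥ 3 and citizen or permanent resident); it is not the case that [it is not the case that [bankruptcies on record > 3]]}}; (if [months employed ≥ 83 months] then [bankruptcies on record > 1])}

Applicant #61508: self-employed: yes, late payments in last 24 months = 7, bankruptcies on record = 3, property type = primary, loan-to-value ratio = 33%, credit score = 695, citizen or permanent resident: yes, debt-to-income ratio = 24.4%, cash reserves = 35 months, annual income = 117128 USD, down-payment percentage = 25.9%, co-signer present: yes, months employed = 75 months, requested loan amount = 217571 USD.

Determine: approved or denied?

Atomic conditions:
  loan-to-value ratio ≥ 31.1%: 33 ≥ 31.1 is true
  credit score ≤ 626: 695 ≤ 626 is false
  annual income between 32960 USD and 86291 USD: 117128 in [32960, 86291] is false
  down-payment percentage ≥ 44.8%: 25.9 ≥ 44.8 is false
  NOT self-employed: yes → false
  late payments in last 24 months ≥ 3: 7 ≥ 3 is true
  requested loan amount ≥ 108955 USD: 217571 ≥ 108955 is true
  cash reserves < 14 months: 35 < 14 is false
  co-signer present: yes → true
  months employed ≤ 14 months: 75 ≤ 14 is false
  property type = primary: primary == primary is true
  debt-to-income ratio < 37.7%: 24.4 < 37.7 is true
  bankruptcies on record ≥ 3: 3 ≥ 3 is true
  citizen or permanent resident: yes → true
  bankruptcies on record > 3: 3 > 3 is false
  months employed ≥ 83 months: 75 ≥ 83 is false
  bankruptcies on record > 1: 3 > 1 is true
Combine:
[1.1] true AND false = false
[1.2.1.1] false OR false OR false = false
[1.2.1] NOT false = true
[1.2] NOT true = false
[1.3.1] true AND true AND false = false
[1.3] NOT false = true
[1] false OR false OR true = true
[2.1.1] true OR false = true
[2.1.2] true AND true = true
[2.1] true AND true = true
[2.2.1] true AND true = true
[2.2.2.1] NOT false = true
[2.2.2] NOT true = false
[2.2] true AND false = false
[2] true OR false = true
[3] false → true (antecedent false ⇒ implication holds) = true
[root] true AND true AND true = true
Overall: true → approved

Approved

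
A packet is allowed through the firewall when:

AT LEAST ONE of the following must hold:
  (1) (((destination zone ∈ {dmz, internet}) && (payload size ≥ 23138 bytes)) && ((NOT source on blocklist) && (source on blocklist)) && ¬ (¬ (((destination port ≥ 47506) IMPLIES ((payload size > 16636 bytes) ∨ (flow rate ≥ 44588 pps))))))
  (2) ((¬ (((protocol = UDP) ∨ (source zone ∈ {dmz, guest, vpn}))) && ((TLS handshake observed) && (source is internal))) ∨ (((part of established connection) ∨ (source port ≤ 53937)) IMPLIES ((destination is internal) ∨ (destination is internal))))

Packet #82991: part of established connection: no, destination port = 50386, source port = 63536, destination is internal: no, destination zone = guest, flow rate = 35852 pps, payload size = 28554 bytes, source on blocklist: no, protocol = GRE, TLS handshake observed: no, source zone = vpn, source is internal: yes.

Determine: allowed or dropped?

Allowed

Atomic conditions:
  destination zone ∈ {dmz, internet}: guest is not in the set → false
  payload size ≥ 23138 bytes: 28554 ≥ 23138 is true
  NOT source on blocklist: no → true
  source on blocklist: no → false
  destination port ≥ 47506: 50386 ≥ 47506 is true
  payload size > 16636 bytes: 28554 > 16636 is true
  flow rate ≥ 44588 pps: 35852 ≥ 44588 is false
  protocol = UDP: GRE == UDP is false
  source zone ∈ {dmz, guest, vpn}: vpn is in the set → true
  TLS handshake observed: no → false
  source is internal: yes → true
  part of established connection: no → false
  source port ≤ 53937: 63536 ≤ 53937 is false
  destination is internal: no → false
Combine:
[1.1] false AND true = false
[1.2] true AND false = false
[1.3.1.1.2] true OR false = true
[1.3.1.1] true → true = true
[1.3.1] NOT true = false
[1.3] NOT false = true
[1] false AND false AND true = false
[2.1.1.1] false OR true = true
[2.1.1] NOT true = false
[2.1.2] false AND true = false
[2.1] false AND false = false
[2.2.1] false OR false = false
[2.2.2] false OR false = false
[2.2] false → false (antecedent false ⇒ implication holds) = true
[2] false OR true = true
[root] false OR true = true
Overall: true → allowed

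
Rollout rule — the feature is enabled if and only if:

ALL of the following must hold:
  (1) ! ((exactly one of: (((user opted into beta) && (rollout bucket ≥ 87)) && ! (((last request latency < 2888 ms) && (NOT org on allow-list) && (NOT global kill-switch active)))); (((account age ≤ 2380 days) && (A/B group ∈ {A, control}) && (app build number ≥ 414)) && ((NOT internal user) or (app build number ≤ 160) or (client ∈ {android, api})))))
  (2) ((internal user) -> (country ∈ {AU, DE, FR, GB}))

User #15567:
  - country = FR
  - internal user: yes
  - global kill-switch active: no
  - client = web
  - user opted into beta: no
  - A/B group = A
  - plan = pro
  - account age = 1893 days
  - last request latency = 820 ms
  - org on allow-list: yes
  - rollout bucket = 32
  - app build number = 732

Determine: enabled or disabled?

Atomic conditions:
  user opted into beta: no → false
  rollout bucket ≥ 87: 32 ≥ 87 is false
  last request latency < 2888 ms: 820 < 2888 is true
  NOT org on allow-list: yes → false
  NOT global kill-switch active: no → true
  account age ≤ 2380 days: 1893 ≤ 2380 is true
  A/B group ∈ {A, control}: A is in the set → true
  app build number ≥ 414: 732 ≥ 414 is true
  NOT internal user: yes → false
  app build number ≤ 160: 732 ≤ 160 is false
  client ∈ {android, api}: web is not in the set → false
  internal user: yes → true
  country ∈ {AU, DE, FR, GB}: FR is in the set → true
Combine:
[1.1.1.1] false AND false = false
[1.1.1.2.1] true AND false AND true = false
[1.1.1.2] NOT false = true
[1.1.1] false AND true = false
[1.1.2.1] true AND true AND true = true
[1.1.2.2] false OR false OR false = false
[1.1.2] true AND false = false
[1.1] exactly-one(false, false) = false
[1] NOT false = true
[2] true → true = true
[root] true AND true = true
Overall: true → enabled

Enabled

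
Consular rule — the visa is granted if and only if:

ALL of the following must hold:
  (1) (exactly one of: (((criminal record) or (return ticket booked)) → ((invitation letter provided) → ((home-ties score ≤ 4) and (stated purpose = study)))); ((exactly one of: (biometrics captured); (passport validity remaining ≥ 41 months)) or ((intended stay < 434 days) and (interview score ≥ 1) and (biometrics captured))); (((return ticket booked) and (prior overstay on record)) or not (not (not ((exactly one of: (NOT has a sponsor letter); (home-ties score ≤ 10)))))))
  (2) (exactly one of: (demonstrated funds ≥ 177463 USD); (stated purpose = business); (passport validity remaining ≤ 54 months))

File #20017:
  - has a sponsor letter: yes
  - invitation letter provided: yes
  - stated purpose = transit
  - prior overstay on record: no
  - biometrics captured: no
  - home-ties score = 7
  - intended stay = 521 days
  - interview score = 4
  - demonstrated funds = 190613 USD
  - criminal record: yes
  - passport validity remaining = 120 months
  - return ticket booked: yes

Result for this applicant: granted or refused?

Granted

Atomic conditions:
  criminal record: yes → true
  return ticket booked: yes → true
  invitation letter provided: yes → true
  home-ties score ≤ 4: 7 ≤ 4 is false
  stated purpose = study: transit == study is false
  biometrics captured: no → false
  passport validity remaining ≥ 41 months: 120 ≥ 41 is true
  intended stay < 434 days: 521 < 434 is false
  interview score ≥ 1: 4 ≥ 1 is true
  prior overstay on record: no → false
  NOT has a sponsor letter: yes → false
  home-ties score ≤ 10: 7 ≤ 10 is true
  demonstrated funds ≥ 177463 USD: 190613 ≥ 177463 is true
  stated purpose = business: transit == business is false
  passport validity remaining ≤ 54 months: 120 ≤ 54 is false
Combine:
[1.1.1] true OR true = true
[1.1.2.2] false AND false = false
[1.1.2] true → false = false
[1.1] true → false = false
[1.2.1] exactly-one(false, true) = true
[1.2.2] false AND true AND false = false
[1.2] true OR false = true
[1.3.1] true AND false = false
[1.3.2.1.1.1] exactly-one(false, true) = true
[1.3.2.1.1] NOT true = false
[1.3.2.1] NOT false = true
[1.3.2] NOT true = false
[1.3] false OR false = false
[1] exactly-one(false, true, false) = true
[2] exactly-one(true, false, false) = true
[root] true AND true = true
Overall: true → granted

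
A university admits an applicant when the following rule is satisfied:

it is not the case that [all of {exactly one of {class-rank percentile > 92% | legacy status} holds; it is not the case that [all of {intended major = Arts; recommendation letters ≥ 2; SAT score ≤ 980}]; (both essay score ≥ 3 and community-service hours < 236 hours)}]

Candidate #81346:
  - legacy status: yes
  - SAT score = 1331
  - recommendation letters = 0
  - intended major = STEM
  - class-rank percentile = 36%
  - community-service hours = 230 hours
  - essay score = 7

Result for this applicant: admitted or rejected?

Atomic conditions:
  class-rank percentile > 92%: 36 > 92 is false
  legacy status: yes → true
  intended major = Arts: STEM == Arts is false
  recommendation letters ≥ 2: 0 ≥ 2 is false
  SAT score ≤ 980: 1331 ≤ 980 is false
  essay score ≥ 3: 7 ≥ 3 is true
  community-service hours < 236 hours: 230 < 236 is true
Combine:
[1.1] exactly-one(false, true) = true
[1.2.1] false AND false AND false = false
[1.2] NOT false = true
[1.3] true AND true = true
[1] true AND true AND true = true
[root] NOT true = false
Overall: false → rejected

Rejected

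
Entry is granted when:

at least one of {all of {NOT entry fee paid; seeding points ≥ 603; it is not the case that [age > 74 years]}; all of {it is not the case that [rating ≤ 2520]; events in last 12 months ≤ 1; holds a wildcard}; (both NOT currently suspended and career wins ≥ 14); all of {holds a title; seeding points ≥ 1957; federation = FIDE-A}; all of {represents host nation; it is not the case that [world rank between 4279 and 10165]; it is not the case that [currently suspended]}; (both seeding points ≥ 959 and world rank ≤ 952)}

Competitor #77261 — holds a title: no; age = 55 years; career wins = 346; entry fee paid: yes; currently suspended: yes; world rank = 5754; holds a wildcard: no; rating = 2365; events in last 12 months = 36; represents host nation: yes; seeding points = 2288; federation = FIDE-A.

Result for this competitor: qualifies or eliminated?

Eliminated

Atomic conditions:
  NOT entry fee paid: yes → false
  seeding points ≥ 603: 2288 ≥ 603 is true
  age > 74 years: 55 > 74 is false
  rating ≤ 2520: 2365 ≤ 2520 is true
  events in last 12 months ≤ 1: 36 ≤ 1 is false
  holds a wildcard: no → false
  NOT currently suspended: yes → false
  career wins ≥ 14: 346 ≥ 14 is true
  holds a title: no → false
  seeding points ≥ 1957: 2288 ≥ 1957 is true
  federation = FIDE-A: FIDE-A == FIDE-A is true
  represents host nation: yes → true
  world rank between 4279 and 10165: 5754 in [4279, 10165] is true
  currently suspended: yes → true
  seeding points ≥ 959: 2288 ≥ 959 is true
  world rank ≤ 952: 5754 ≤ 952 is false
Combine:
[1.3] NOT false = true
[1] false AND true AND true = false
[2.1] NOT true = false
[2] false AND false AND false = false
[3] false AND true = false
[4] false AND true AND true = false
[5.2] NOT true = false
[5.3] NOT true = false
[5] true AND false AND false = false
[6] true AND false = false
[root] false OR false OR false OR false OR false OR false = false
Overall: false → eliminated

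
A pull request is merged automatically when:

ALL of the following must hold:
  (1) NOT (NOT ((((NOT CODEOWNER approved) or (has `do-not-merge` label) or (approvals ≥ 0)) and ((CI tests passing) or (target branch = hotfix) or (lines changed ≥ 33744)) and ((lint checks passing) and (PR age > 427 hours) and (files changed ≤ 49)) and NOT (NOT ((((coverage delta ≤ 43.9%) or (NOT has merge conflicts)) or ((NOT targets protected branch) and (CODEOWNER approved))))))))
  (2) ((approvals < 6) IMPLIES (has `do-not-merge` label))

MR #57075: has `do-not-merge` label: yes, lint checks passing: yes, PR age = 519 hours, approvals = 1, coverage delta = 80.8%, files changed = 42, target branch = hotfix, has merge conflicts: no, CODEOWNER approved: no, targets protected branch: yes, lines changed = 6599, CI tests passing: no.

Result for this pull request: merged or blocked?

Merged

Atomic conditions:
  NOT CODEOWNER approved: no → true
  has `do-not-merge` label: yes → true
  approvals ≥ 0: 1 ≥ 0 is true
  CI tests passing: no → false
  target branch = hotfix: hotfix == hotfix is true
  lines changed ≥ 33744: 6599 ≥ 33744 is false
  lint checks passing: yes → true
  PR age > 427 hours: 519 > 427 is true
  files changed ≤ 49: 42 ≤ 49 is true
  coverage delta ≤ 43.9%: 80.8 ≤ 43.9 is false
  NOT has merge conflicts: no → true
  NOT targets protected branch: yes → false
  CODEOWNER approved: no → false
  approvals < 6: 1 < 6 is true
Combine:
[1.1.1.1] true OR true OR true = true
[1.1.1.2] false OR true OR false = true
[1.1.1.3] true AND true AND true = true
[1.1.1.4.1.1.1] false OR true = true
[1.1.1.4.1.1.2] false AND false = false
[1.1.1.4.1.1] true OR false = true
[1.1.1.4.1] NOT true = false
[1.1.1.4] NOT false = true
[1.1.1] true AND true AND true AND true = true
[1.1] NOT true = false
[1] NOT false = true
[2] true → true = true
[root] true AND true = true
Overall: true → merged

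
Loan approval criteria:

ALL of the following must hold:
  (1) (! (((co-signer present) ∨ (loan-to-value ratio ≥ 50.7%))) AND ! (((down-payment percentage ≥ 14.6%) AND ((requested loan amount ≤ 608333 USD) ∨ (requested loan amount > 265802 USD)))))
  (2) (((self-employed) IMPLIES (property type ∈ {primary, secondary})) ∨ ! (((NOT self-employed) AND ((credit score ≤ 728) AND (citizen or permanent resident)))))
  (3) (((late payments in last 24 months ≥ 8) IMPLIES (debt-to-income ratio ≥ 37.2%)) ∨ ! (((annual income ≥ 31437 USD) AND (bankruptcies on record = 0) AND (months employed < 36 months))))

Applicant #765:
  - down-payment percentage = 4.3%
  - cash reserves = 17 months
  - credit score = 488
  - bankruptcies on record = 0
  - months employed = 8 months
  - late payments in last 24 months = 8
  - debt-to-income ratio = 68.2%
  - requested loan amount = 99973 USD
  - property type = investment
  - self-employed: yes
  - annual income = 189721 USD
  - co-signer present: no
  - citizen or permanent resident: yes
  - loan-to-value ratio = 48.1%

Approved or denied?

Approved

Atomic conditions:
  co-signer present: no → false
  loan-to-value ratio ≥ 50.7%: 48.1 ≥ 50.7 is false
  down-payment percentage ≥ 14.6%: 4.3 ≥ 14.6 is false
  requested loan amount ≤ 608333 USD: 99973 ≤ 608333 is true
  requested loan amount > 265802 USD: 99973 > 265802 is false
  self-employed: yes → true
  property type ∈ {primary, secondary}: investment is not in the set → false
  NOT self-employed: yes → false
  credit score ≤ 728: 488 ≤ 728 is true
  citizen or permanent resident: yes → true
  late payments in last 24 months ≥ 8: 8 ≥ 8 is true
  debt-to-income ratio ≥ 37.2%: 68.2 ≥ 37.2 is true
  annual income ≥ 31437 USD: 189721 ≥ 31437 is true
  bankruptcies on record = 0: 0 == 0 is true
  months employed < 36 months: 8 < 36 is true
Combine:
[1.1.1] false OR false = false
[1.1] NOT false = true
[1.2.1.2] true OR false = true
[1.2.1] false AND true = false
[1.2] NOT false = true
[1] true AND true = true
[2.1] true → false = false
[2.2.1.2] true AND true = true
[2.2.1] false AND true = false
[2.2] NOT false = true
[2] false OR true = true
[3.1] true → true = true
[3.2.1] true AND true AND true = true
[3.2] NOT true = false
[3] true OR false = true
[root] true AND true AND true = true
Overall: true → approved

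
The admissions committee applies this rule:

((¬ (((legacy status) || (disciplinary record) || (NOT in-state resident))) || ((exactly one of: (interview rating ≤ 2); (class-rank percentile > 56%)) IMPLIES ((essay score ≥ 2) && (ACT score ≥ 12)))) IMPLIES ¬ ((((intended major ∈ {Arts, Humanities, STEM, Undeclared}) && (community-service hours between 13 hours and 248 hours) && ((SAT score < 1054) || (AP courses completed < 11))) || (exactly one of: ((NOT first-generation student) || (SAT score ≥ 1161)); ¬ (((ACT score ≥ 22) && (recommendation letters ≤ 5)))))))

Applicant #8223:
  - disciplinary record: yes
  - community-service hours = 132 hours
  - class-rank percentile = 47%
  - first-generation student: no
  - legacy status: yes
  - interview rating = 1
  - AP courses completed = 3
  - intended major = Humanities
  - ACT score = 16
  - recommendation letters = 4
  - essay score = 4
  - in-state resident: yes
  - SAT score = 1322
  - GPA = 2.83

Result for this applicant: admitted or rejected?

Atomic conditions:
  legacy status: yes → true
  disciplinary record: yes → true
  NOT in-state resident: yes → false
  interview rating ≤ 2: 1 ≤ 2 is true
  class-rank percentile > 56%: 47 > 56 is false
  essay score ≥ 2: 4 ≥ 2 is true
  ACT score ≥ 12: 16 ≥ 12 is true
  intended major ∈ {Arts, Humanities, STEM, Undeclared}: Humanities is in the set → true
  community-service hours between 13 hours and 248 hours: 132 in [13, 248] is true
  SAT score < 1054: 1322 < 1054 is false
  AP courses completed < 11: 3 < 11 is true
  NOT first-generation student: no → true
  SAT score ≥ 1161: 1322 ≥ 1161 is true
  ACT score ≥ 22: 16 ≥ 22 is false
  recommendation letters ≤ 5: 4 ≤ 5 is true
Combine:
[1.1.1] true OR true OR false = true
[1.1] NOT true = false
[1.2.1] exactly-one(true, false) = true
[1.2.2] true AND true = true
[1.2] true → true = true
[1] false OR true = true
[2.1.1.3] false OR true = true
[2.1.1] true AND true AND true = true
[2.1.2.1] true OR true = true
[2.1.2.2.1] false AND true = false
[2.1.2.2] NOT false = true
[2.1.2] exactly-one(true, true) = false
[2.1] true OR false = true
[2] NOT true = false
[root] true → false = false
Overall: false → rejected

Rejected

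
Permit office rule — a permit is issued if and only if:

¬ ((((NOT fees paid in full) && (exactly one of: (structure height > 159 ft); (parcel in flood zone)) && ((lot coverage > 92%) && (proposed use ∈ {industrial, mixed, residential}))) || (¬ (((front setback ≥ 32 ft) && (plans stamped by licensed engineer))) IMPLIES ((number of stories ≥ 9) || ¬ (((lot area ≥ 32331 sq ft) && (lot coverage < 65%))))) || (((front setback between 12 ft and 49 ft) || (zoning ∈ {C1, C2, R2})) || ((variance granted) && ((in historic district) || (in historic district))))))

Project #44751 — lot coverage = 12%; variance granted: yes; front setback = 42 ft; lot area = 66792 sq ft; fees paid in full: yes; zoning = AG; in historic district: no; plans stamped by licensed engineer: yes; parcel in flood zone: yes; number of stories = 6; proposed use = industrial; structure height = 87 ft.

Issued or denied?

Denied

Atomic conditions:
  NOT fees paid in full: yes → false
  structure height > 159 ft: 87 > 159 is false
  parcel in flood zone: yes → true
  lot coverage > 92%: 12 > 92 is false
  proposed use ∈ {industrial, mixed, residential}: industrial is in the set → true
  front setback ≥ 32 ft: 42 ≥ 32 is true
  plans stamped by licensed engineer: yes → true
  number of stories ≥ 9: 6 ≥ 9 is false
  lot area ≥ 32331 sq ft: 66792 ≥ 32331 is true
  lot coverage < 65%: 12 < 65 is true
  front setback between 12 ft and 49 ft: 42 in [12, 49] is true
  zoning ∈ {C1, C2, R2}: AG is not in the set → false
  variance granted: yes → true
  in historic district: no → false
Combine:
[1.1.2] exactly-one(false, true) = true
[1.1.3] false AND true = false
[1.1] false AND true AND false = false
[1.2.1.1] true AND true = true
[1.2.1] NOT true = false
[1.2.2.2.1] true AND true = true
[1.2.2.2] NOT true = false
[1.2.2] false OR false = false
[1.2] false → false (antecedent false ⇒ implication holds) = true
[1.3.1] true OR false = true
[1.3.2.2] false OR false = false
[1.3.2] true AND false = false
[1.3] true OR false = true
[1] false OR true OR true = true
[root] NOT true = false
Overall: false → denied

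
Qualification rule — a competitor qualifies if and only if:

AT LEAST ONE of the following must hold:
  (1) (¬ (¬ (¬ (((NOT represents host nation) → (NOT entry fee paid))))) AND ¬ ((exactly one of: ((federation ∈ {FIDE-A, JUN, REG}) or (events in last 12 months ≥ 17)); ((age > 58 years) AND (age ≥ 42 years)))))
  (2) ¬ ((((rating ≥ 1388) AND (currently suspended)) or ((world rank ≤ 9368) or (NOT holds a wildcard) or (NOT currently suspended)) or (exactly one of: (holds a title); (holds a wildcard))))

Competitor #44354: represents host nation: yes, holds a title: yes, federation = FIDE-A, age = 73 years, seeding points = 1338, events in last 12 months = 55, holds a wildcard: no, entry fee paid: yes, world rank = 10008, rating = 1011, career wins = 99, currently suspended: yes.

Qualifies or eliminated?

Eliminated

Atomic conditions:
  NOT represents host nation: yes → false
  NOT entry fee paid: yes → false
  federation ∈ {FIDE-A, JUN, REG}: FIDE-A is in the set → true
  events in last 12 months ≥ 17: 55 ≥ 17 is true
  age > 58 years: 73 > 58 is true
  age ≥ 42 years: 73 ≥ 42 is true
  rating ≥ 1388: 1011 ≥ 1388 is false
  currently suspended: yes → true
  world rank ≤ 9368: 10008 ≤ 9368 is false
  NOT holds a wildcard: no → true
  NOT currently suspended: yes → false
  holds a title: yes → true
  holds a wildcard: no → false
Combine:
[1.1.1.1.1] false → false (antecedent false ⇒ implication holds) = true
[1.1.1.1] NOT true = false
[1.1.1] NOT false = true
[1.1] NOT true = false
[1.2.1.1] true OR true = true
[1.2.1.2] true AND true = true
[1.2.1] exactly-one(true, true) = false
[1.2] NOT false = true
[1] false AND true = false
[2.1.1] false AND true = false
[2.1.2] false OR true OR false = true
[2.1.3] exactly-one(true, false) = true
[2.1] false OR true OR true = true
[2] NOT true = false
[root] false OR false = false
Overall: false → eliminated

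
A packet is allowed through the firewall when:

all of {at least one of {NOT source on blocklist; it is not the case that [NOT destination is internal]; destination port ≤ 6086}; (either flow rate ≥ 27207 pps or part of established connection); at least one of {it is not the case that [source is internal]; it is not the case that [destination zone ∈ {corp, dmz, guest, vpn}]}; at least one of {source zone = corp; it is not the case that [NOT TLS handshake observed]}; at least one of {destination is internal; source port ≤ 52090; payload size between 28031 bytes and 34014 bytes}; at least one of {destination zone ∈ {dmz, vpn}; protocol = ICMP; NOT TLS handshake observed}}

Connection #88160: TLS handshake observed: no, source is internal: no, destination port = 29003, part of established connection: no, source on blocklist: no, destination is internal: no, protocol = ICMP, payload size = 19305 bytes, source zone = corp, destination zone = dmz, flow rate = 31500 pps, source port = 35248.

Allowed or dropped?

Atomic conditions:
  NOT source on blocklist: no → true
  NOT destination is internal: no → true
  destination port ≤ 6086: 29003 ≤ 6086 is false
  flow rate ≥ 27207 pps: 31500 ≥ 27207 is true
  part of established connection: no → false
  source is internal: no → false
  destination zone ∈ {corp, dmz, guest, vpn}: dmz is in the set → true
  source zone = corp: corp == corp is true
  NOT TLS handshake observed: no → true
  destination is internal: no → false
  source port ≤ 52090: 35248 ≤ 52090 is true
  payload size between 28031 bytes and 34014 bytes: 19305 in [28031, 34014] is false
  destination zone ∈ {dmz, vpn}: dmz is in the set → true
  protocol = ICMP: ICMP == ICMP is true
Combine:
[1.2] NOT true = false
[1] true OR false OR false = true
[2] true OR false = true
[3.1] NOT false = true
[3.2] NOT true = false
[3] true OR false = true
[4.2] NOT true = false
[4] true OR false = true
[5] false OR true OR false = true
[6] true OR true OR true = true
[root] true AND true AND true AND true AND true AND true = true
Overall: true → allowed

Allowed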